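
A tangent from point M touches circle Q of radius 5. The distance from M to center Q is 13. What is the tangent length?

Let T be the point of tangency. Then QT ⊥ MT (radius ⊥ tangent).
In right triangle QTM: QM² = QT² + MT²
13² = 5² + MT²
MT² = 144, MT = 12

12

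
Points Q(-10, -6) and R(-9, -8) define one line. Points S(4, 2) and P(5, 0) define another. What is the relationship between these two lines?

Slope of line 1: m1 = (-8 - -6)/(-9 - -10) = -2/1 = -2
Slope of line 2: m2 = (0 - 2)/(5 - 4) = -2/1 = -2
Two lines are parallel if and only if they have equal slopes (or both are vertical).
Here m1 = m2 = -2, confirming the lines are parallel.

Parallel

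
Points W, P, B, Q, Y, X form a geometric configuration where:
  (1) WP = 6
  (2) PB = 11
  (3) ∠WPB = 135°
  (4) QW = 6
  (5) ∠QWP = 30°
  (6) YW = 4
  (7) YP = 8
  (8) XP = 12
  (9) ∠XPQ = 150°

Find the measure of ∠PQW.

Step 1: By the law of cosines on triangle QWP: QP² = 6² + 6² − 2·6·6·cos(30°) = 9.65, so QP ≈ 3.11.
Step 2: By the inverse law of cosines on triangle PQW: cos(∠PQW) = (3.11² + 6² − 6²) / (2·3.11·6) = 9.65/37.27 = 0.2588, so ∠PQW = 75°.

Therefore, the measure of angle ∠PQW = 75°.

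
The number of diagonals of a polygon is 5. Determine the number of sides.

Using d = n(n - 3)/2, we solve 5 = n(n - 3)/2.
So n(n - 3) = 10.
Testing n = 5: 5 * 2 = 10 = 10. Correct.
The polygon has 5 sides.

5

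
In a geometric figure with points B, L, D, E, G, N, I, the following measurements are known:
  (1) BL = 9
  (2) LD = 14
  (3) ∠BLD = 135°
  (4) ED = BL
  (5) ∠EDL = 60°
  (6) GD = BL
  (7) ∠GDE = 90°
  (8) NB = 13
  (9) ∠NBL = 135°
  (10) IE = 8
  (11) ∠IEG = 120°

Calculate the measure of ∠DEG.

From the given relations: ED = BL = 9; GD = BL = 9.
Step 1: By the law of cosines on triangle EDG: EG² = 9² + 9² − 2·9·9·cos(90°) = 162, so EG = 9·√2.
Step 2: By the inverse law of cosines on triangle DEG: cos(∠DEG) = (9² + (9·√2)² − 9²) / (2·9·9·√2) = 162/229.1 = 0.7071, so ∠DEG = 45°.

Therefore, the measure of angle ∠DEG = 45°.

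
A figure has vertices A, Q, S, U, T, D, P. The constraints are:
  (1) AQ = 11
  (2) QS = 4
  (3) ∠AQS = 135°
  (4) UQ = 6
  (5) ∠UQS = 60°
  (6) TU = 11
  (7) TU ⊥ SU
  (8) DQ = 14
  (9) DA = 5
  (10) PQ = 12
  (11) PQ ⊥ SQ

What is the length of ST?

Step 1: By the law of cosines on triangle UQS: US² = 6² + 4² − 2·6·4·cos(60°) = 28, so US = 2·√7.
Step 2: By the law of cosines on triangle SUT: ST² = (2·√7)² + 11² − 2·2·√7·11·cos(90°) = 149, so ST = √149.

Therefore, the length of ST = √149.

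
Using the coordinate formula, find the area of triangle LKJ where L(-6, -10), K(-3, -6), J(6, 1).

Shoelace: Area = (1/2)|-6(-6-1) + -3(1--10) + 6(-10--6)| = (1/2)(15) = 15/2

15/2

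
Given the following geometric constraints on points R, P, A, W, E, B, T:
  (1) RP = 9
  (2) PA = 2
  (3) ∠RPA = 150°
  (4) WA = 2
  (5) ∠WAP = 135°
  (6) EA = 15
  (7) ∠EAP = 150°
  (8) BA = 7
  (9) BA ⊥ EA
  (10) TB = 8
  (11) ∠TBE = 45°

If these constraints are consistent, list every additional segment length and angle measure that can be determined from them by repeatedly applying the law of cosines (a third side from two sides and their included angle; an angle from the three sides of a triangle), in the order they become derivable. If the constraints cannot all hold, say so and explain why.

The constraints are consistent. Derivable facts, in order:
After 1 step:
- EB ≈ 16.55
- PE ≈ 16.76
- PW ≈ 3.7
- RA ≈ 10.78
After 2 steps:
- ET ≈ 12.28
- ∠ABE = 64.98°
- ∠AEB = 25.02°
- ∠AEP = 3.42°
- ∠APE = 26.58°
- ∠APW = 22.5°
- ∠ARP = 5.32°
- ∠AWP = 22.5°
- ∠PAR = 24.68°
After 3 steps:
- ∠BET = 27.44°
- ∠BTE = 107.56°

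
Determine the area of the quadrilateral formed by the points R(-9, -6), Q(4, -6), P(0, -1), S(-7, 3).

Using the Shoelace formula for a quadrilateral (vertices in order):
Area = (1/2)|sum of (x_i * y_(i+1) - x_(i+1) * y_i)|
Terms: (-9*-6 - 4*-6) = 78, (4*-1 - 0*-6) = -4, (0*3 - -7*-1) = -7, (-7*-6 - -9*3) = 69
Sum = 136
Area = (1/2)(136) = 68

68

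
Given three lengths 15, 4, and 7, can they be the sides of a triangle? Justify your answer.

Check the triangle inequality: 4 + 7 = 11 ≤ 15.
Since the sum of two sides does not exceed the third, no triangle can be formed.

No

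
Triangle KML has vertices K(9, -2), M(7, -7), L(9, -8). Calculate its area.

Using the Shoelace formula for a triangle:
Area = (1/2)|x0(y1 - y2) + x1(y2 - y0) + x2(y0 - y1)|
Area = (1/2)|9(-7 - -8) + 7(-8 - -2) + 9(-2 - -7)|
Area = (1/2)|9 + -42 + 45|
Area = (1/2)|12|
Area = (1/2)(12)
Area = 6

6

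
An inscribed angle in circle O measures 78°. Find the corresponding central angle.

By the inscribed angle theorem, the central angle is twice the inscribed angle.
Central angle = 2 × 78° = 156°

156°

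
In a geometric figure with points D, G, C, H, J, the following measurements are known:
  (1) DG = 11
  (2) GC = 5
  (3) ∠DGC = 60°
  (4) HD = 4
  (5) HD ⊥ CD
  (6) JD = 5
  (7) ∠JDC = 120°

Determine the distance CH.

Step 1: By the law of cosines on triangle CGD: CD² = 5² + 11² − 2·5·11·cos(60°) = 91, so CD = √91.
Step 2: By the law of cosines on triangle CDH: CH² = √91² + 4² − 2·√91·4·cos(90°) = 107, so CH = √107.

Therefore, the length of CH = √107.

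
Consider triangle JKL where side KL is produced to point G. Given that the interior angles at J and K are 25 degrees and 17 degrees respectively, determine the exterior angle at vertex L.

By the exterior angle theorem, an exterior angle of a triangle equals the sum of the two remote interior angles.
Exterior angle = angle J + angle K
Exterior angle = 25 + 17 = 42 degrees

42 degrees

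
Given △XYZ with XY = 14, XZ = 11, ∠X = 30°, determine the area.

Area = (1/2)(14)(11) sin(30°) = (1/2)(14)(11)(1/2) = 77/2

77/2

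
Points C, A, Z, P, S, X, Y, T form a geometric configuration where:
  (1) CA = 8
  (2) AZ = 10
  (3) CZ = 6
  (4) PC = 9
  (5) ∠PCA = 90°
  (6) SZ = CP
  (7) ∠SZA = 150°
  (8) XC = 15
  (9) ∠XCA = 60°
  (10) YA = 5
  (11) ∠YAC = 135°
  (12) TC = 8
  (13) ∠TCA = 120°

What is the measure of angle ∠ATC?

Step 1: By the law of cosines on triangle TCA: TA² = 8² + 8² − 2·8·8·cos(120°) = 192, so TA = 8·√3.
Step 2: By the inverse law of cosines on triangle ATC: cos(∠ATC) = ((8·√3)² + 8² − 8²) / (2·8·√3·8) = 192/221.7 = 0.866, so ∠ATC = 30°.

Therefore, the measure of angle ∠ATC = 30°.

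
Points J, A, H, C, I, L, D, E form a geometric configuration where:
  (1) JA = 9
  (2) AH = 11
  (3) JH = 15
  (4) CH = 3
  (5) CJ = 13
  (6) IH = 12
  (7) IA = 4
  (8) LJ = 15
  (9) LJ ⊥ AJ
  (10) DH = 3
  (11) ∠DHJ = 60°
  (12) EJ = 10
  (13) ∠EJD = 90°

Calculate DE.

Step 1: By the law of cosines on triangle JHD: JD² = 15² + 3² − 2·15·3·cos(60°) = 189, so JD = 3·√21.
Step 2: By the law of cosines on triangle DJE: DE² = (3·√21)² + 10² − 2·3·√21·10·cos(90°) = 289, so DE = 17.

Therefore, the length of DE = 17.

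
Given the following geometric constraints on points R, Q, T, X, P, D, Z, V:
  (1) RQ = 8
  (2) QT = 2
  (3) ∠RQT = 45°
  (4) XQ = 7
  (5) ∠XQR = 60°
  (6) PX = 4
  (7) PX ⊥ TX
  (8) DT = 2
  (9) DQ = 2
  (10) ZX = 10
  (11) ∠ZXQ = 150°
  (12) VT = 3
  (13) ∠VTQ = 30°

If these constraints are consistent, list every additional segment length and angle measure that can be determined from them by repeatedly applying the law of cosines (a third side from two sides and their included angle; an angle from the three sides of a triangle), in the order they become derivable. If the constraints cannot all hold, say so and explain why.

The constraints are consistent. Derivable facts, in order:
After 1 step:
- QV ≈ 1.61
- QZ ≈ 16.44
- RT ≈ 6.74
- RX = √57
- ∠DQT = 60°
- ∠DTQ = 60°
- ∠QDT = 60°
After 2 steps:
- ∠QRT = 12.12°
- ∠QRX = 53.41°
- ∠QTR = 122.88°
- ∠QVT = 38.26°
- ∠QXR = 66.59°
- ∠QZX = 12.29°
- ∠TQV = 111.74°
- ∠XQZ = 17.71°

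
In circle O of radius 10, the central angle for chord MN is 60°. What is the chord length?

Drop a perpendicular from the center to the chord, bisecting both the chord and the central angle.
Each half-chord = r sin(θ/2) = 10 sin(30°).
The full chord = 2 × 10 × sin(30°) = 10.

10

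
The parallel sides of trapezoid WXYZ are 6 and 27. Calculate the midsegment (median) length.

The midsegment of a trapezoid = (base1 + base2) / 2
midsegment = (6 + 27) / 2
midsegment = 33 / 2
midsegment = 33/2

33/2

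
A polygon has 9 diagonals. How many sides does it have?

Using d = n(n - 3)/2, we solve 9 = n(n - 3)/2.
So n(n - 3) = 18.
Testing n = 6: 6 * 3 = 18 = 18. Correct.
The polygon has 6 sides.

6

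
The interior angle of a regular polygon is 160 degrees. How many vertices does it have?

Exterior angle = 180 - 160 = 20. n = 360 / 20 = 18.

18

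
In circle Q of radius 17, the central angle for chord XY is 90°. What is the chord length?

Chord length = 2r sin(θ/2)
= 2 × 17 × sin(90°/2)
= 2 × 17 × sin(45°)
= 17*sqrt(2)

17*sqrt(2)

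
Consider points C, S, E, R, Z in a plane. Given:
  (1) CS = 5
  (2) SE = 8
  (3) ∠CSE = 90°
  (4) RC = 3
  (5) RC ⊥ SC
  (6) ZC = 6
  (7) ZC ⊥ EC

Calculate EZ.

Step 1: By the law of cosines on triangle ESC: EC² = 8² + 5² − 2·8·5·cos(90°) = 89, so EC = √89.
Step 2: By the law of cosines on triangle ECZ: EZ² = √89² + 6² − 2·√89·6·cos(90°) = 125, so EZ = 5·√5.

Therefore, the length of EZ = 5·√5.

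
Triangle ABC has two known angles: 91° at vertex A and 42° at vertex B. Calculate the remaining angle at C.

The interior angles sum to 180°: angle C = 180 - 91 - 42 = 47°.
The triangle is obtuse (angles 91°, 42°, 47°).

47 degrees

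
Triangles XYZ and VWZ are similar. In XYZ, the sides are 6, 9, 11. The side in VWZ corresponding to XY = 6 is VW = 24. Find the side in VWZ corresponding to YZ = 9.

k = 24/6 = 4. WZ = 4 * 9 = 36.

36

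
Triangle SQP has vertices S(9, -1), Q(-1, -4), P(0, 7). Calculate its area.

Shoelace: Area = (1/2)|9(-4-7) + -1(7--1) + 0(-1--4)| = (1/2)(107) = 107/2

107/2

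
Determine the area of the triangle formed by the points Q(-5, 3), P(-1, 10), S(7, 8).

The Shoelace formula computes the area from vertex coordinates by summing cross products.
For vertices (-5,3), (-1,10), (7,8):
Signed sum = -5*10 - -1*3 + -1*8 - 7*10 + 7*3 - -5*8
= -47 + -78 + 61 = -64
Area = (1/2)|-64| = 32.

32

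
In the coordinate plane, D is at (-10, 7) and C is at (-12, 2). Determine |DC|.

d = sqrt((-12 - -10)^2 + (2 - 7)^2)
d = sqrt(-2^2 + -5^2)
d = sqrt(4 + 25)
d = sqrt(29)

sqrt(29)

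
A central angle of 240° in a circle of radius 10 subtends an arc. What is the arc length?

Arc length = 2π(10)(2/3) = 40*pi/3

40*pi/3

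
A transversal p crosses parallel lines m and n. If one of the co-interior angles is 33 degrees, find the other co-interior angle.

Co-interior angles sum to 180: 180 - 33 = 147 degrees.

147 degrees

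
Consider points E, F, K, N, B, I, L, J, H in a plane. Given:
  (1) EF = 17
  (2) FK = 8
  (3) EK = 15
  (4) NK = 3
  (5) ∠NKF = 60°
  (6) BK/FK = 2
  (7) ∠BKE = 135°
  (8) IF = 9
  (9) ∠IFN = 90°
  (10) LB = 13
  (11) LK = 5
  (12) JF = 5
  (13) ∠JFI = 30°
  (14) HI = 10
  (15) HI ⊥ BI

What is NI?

Step 1: By the law of cosines on triangle FKN: FN² = 8² + 3² − 2·8·3·cos(60°) = 49, so FN = 7.
Step 2: By the law of cosines on triangle NFI: NI² = 7² + 9² − 2·7·9·cos(90°) = 130, so NI = √130.

Therefore, the length of NI = √130.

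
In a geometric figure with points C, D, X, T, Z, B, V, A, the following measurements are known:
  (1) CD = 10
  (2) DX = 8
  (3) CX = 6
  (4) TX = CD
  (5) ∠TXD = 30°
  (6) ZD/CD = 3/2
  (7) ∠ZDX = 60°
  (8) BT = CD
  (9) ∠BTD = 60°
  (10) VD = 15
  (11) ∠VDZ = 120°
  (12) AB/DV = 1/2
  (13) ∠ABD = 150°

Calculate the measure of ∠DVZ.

From the given relations: ZD = 3/2·CD = 3/2·10 = 15.
Step 1: By the law of cosines on triangle VDZ: VZ² = 15² + 15² − 2·15·15·cos(120°) = 675, so VZ = 15·√3.
Step 2: By the inverse law of cosines on triangle DVZ: cos(∠DVZ) = (15² + (15·√3)² − 15²) / (2·15·15·√3) = 675/779.42 = 0.866, so ∠DVZ = 30°.

Therefore, the measure of angle ∠DVZ = 30°.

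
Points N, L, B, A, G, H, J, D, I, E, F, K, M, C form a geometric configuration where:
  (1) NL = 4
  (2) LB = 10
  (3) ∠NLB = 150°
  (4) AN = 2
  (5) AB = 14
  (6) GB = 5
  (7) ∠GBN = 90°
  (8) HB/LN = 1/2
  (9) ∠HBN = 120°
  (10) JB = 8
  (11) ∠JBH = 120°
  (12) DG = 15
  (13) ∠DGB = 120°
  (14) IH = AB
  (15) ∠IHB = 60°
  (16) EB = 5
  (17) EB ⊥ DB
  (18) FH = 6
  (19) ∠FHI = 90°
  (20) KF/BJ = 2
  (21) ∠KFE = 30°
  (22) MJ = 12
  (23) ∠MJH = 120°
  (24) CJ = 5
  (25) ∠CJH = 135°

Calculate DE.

Step 1: By the law of cosines on triangle BGD: BD² = 5² + 15² − 2·5·15·cos(120°) = 325, so BD = 5·√13.
Step 2: By the law of cosines on triangle DBE: DE² = (5·√13)² + 5² − 2·5·√13·5·cos(90°) = 350, so DE = 5·√14.

Therefore, the length of DE = 5·√14.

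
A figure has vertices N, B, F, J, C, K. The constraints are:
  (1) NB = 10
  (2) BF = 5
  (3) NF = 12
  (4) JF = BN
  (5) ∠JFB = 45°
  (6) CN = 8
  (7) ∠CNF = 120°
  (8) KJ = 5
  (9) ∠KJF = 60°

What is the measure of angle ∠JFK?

From the given relations: JF = BN = 10.
Step 1: By the law of cosines on triangle FJK: FK² = 10² + 5² − 2·10·5·cos(60°) = 75, so FK = 5·√3.
Step 2: By the inverse law of cosines on triangle JFK: cos(∠JFK) = (10² + (5·√3)² − 5²) / (2·10·5·√3) = 150/173.21 = 0.866, so ∠JFK = 30°.

Therefore, the measure of angle ∠JFK = 30°.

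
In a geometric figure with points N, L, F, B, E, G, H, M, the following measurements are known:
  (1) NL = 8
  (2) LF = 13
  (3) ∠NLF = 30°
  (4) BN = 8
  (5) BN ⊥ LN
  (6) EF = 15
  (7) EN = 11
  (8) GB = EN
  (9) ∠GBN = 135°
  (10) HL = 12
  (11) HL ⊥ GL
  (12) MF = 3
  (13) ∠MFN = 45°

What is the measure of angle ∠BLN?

Step 1: By the law of cosines on triangle LNB: LB² = 8² + 8² − 2·8·8·cos(90°) = 128, so LB = 8·√2.
Step 2: By the inverse law of cosines on triangle BLN: cos(∠BLN) = ((8·√2)² + 8² − 8²) / (2·8·√2·8) = 128/181.02 = 0.7071, so ∠BLN = 45°.

Therefore, the measure of angle ∠BLN = 45°.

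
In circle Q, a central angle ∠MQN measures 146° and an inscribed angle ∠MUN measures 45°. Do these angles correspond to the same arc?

By the inscribed angle theorem, the inscribed angle for a central angle of 146° should be 146° / 2 = 73°.
The given inscribed angle is 45°, which does not equal 73°.
Therefore, no, they do not correspond to the same arc.

No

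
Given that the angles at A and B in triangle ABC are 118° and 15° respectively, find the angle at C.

angle C = 180 - 118 - 15 = 47 degrees.

47 degrees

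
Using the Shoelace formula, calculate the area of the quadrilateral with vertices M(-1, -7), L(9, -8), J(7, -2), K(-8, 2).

The Shoelace formula works by pairing each vertex with the next (cycling back to the first).
For each pair, compute x_i*y_(i+1) - x_(i+1)*y_i:
  (-1*-8 - 9*-7) = 71
  (9*-2 - 7*-8) = 38
  (7*2 - -8*-2) = -2
  (-8*-7 - -1*2) = 58
Taking half the absolute value of the total: Area = (1/2)(165) = 165/2.

165/2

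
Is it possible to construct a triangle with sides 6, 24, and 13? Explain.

Check the triangle inequality: 6 + 13 = 19 ≤ 24.
Since the sum of two sides does not exceed the third, no triangle can be formed.

No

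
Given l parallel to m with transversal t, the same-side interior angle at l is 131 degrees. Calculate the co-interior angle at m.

Co-interior (same-side interior) angles are between the parallel lines on the same side of the transversal.
Unlike corresponding or alternate interior angles, they are supplementary rather than equal.
So the angle = 180 - 131 = 49 degrees.

49 degrees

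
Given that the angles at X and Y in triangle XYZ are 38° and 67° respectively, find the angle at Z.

By the triangle angle sum property, the three interior angles of any triangle add up to 180°.
We know angle X = 38° and angle Y = 67°, so their sum is 105°.
Therefore angle Z = 180° - 105° = 75°.

75 degrees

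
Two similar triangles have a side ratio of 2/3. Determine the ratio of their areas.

Area scales with the square of linear dimensions. If every length is multiplied by 2/3, then the area is multiplied by (2/3)^2 = 4/9.
The area ratio is 4:9.

4:9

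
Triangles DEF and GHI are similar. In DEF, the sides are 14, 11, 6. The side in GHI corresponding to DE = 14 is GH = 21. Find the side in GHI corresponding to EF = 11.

Similar triangles have proportional sides. Setting up the proportion:
GH / DE = HI / EF
21 / 14 = HI / 11
HI = 11 * 21 / 14 = 33/2.

33/2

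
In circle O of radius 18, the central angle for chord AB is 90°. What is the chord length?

Chord length = 2r sin(θ/2)
= 2 × 18 × sin(90°/2)
= 2 × 18 × sin(45°)
= 18*sqrt(2)

18*sqrt(2)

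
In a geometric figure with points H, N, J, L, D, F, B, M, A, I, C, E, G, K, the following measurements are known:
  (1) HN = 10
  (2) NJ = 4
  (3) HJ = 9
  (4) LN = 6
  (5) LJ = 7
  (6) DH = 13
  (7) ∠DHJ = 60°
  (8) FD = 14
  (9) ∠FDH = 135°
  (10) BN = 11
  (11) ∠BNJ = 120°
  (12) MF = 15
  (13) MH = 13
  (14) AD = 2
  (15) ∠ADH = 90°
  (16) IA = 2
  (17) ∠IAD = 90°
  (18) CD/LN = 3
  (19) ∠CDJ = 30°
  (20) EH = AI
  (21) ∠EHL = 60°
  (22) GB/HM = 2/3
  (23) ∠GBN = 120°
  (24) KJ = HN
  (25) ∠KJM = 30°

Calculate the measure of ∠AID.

Step 1: By the law of cosines on triangle IAD: ID² = 2² + 2² − 2·2·2·cos(90°) = 8, so ID = 2·√2.
Step 2: By the inverse law of cosines on triangle AID: cos(∠AID) = (2² + (2·√2)² − 2²) / (2·2·2·√2) = 8/11.31 = 0.7071, so ∠AID = 45°.

Therefore, the measure of angle ∠AID = 45°.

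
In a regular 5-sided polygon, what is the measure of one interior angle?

Each interior angle of a regular n-gon is (n - 2) * 180 / n.
For n = 5: (5 - 2) * 180 / 5 = 540/5 = 108 degrees.

108 degrees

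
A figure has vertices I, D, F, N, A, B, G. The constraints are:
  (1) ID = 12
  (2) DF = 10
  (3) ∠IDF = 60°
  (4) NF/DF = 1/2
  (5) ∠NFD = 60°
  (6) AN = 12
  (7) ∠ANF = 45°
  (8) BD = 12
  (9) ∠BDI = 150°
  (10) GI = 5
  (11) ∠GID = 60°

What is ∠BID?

Step 1: By the law of cosines on triangle IDB: IB² = 12² + 12² − 2·12·12·cos(150°) = 537.42, so IB ≈ 23.18.
Step 2: By the inverse law of cosines on triangle BID: cos(∠BID) = (23.18² + 12² − 12²) / (2·23.18·12) = 537.42/556.37 = 0.9659, so ∠BID = 15°.

Therefore, the measure of angle ∠BID = 15°.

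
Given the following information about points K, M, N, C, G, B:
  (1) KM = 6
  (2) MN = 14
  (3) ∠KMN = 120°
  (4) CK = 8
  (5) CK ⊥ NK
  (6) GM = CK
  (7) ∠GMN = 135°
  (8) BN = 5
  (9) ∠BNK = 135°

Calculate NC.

Step 1: By the law of cosines on triangle NMK: NK² = 14² + 6² − 2·14·6·cos(120°) = 316, so NK = 2·√79.
Step 2: By the law of cosines on triangle NKC: NC² = (2·√79)² + 8² − 2·2·√79·8·cos(90°) = 380, so NC = 2·√95.

Therefore, the length of NC = 2·√95.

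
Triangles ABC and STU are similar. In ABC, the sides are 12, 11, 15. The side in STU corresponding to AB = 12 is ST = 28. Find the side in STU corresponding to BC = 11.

Since the triangles are similar, the ratio of corresponding sides is constant.
Scale factor k = ST / AB = 28 / 12 = 7/3
TU = k * BC = 7/3 * 11 = 77/3

77/3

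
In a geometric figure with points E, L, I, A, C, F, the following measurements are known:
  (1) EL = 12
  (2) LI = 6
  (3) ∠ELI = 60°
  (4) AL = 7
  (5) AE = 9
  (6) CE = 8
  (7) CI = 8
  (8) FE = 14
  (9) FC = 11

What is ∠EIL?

Step 1: By the law of cosines on triangle ILE: IE² = 6² + 12² − 2·6·12·cos(60°) = 108, so IE = 6·√3.
Step 2: By the inverse law of cosines on triangle EIL: cos(∠EIL) = ((6·√3)² + 6² − 12²) / (2·6·√3·6) = 0/124.71 = 0, so ∠EIL = 90°.

Therefore, the measure of angle ∠EIL = 90°.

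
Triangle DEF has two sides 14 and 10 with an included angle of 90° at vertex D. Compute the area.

Area = (1/2) * DE * DF * sin(D)
Area = (1/2) * 14 * 10 * sin(90°)
Area = (1/2) * 14 * 10 * 1
Area = 70

70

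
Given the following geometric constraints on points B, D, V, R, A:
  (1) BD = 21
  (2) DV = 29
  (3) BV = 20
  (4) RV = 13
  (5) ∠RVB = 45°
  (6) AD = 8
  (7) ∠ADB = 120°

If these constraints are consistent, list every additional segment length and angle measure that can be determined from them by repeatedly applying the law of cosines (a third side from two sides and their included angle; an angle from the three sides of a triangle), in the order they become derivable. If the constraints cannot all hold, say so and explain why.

The constraints are consistent. Derivable facts, in order:
After 1 step:
- BA ≈ 25.94
- BR ≈ 14.19
- ∠BDV = 43.6°
- ∠BVD = 46.4°
- ∠DBV = 90°
After 2 steps:
- ∠ABD = 15.49°
- ∠BAD = 44.51°
- ∠BRV = 94.62°
- ∠RBV = 40.38°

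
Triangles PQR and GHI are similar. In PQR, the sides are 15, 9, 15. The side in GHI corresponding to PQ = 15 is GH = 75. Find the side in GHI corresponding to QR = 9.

Since the triangles are similar, the ratio of corresponding sides is constant.
Scale factor k = GH / PQ = 75 / 15 = 5
HI = k * QR = 5 * 9 = 45

45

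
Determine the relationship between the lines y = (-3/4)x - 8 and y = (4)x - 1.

Slope of line 1: m1 = -3/4
Slope of line 2: m2 = 4
For parallel lines we need equal slopes: -3/4 != 4.
For perpendicular lines we need m1*m2 = -1: (-3/4)(4) = -3 != -1.
Since neither condition holds, the lines are neither parallel nor perpendicular.

Neither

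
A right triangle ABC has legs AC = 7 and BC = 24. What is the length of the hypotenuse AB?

AB = sqrt(7^2 + 24^2) = sqrt(625) = 25

25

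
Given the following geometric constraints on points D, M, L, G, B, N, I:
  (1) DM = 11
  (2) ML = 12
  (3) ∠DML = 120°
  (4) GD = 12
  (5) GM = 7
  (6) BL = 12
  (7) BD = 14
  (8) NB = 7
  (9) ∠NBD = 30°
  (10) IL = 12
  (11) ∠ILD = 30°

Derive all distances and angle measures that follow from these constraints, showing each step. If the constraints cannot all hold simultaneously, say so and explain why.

The constraints are consistent.

Step 1: From DM = 11, ML = 12, and ∠DML = 120°, by the law of cosines:
  DL² = DM² + ML² - 2·DM·ML·cos(120°) = 121 + 144 + 132 = 397
  DL ≈ 19.92

Step 2: From DB = 14, BN = 7, and ∠DBN = 30°, by the law of cosines:
  DN² = DB² + BN² - 2·DB·BN·cos(30°) = 196 + 49 - 169.7 = 75.26
  DN ≈ 8.68

Step 3: From DG = 12, DM = 11, GM = 7, by the inverse law of cosines:
  cos(∠GDM) = (DG² + DM² - GM²) / (2·DG·DM)
  ∠GDM = 35.1°

Step 4: From MD = 11, MG = 7, DG = 12, by the inverse law of cosines:
  cos(∠DMG) = (MD² + MG² - DG²) / (2·MD·MG)
  ∠DMG = 80.28°

Step 5: From GD = 12, GM = 7, DM = 11, by the inverse law of cosines:
  cos(∠DGM) = (GD² + GM² - DM²) / (2·GD·GM)
  ∠DGM = 64.62°

Step 6: From DL = 19.92, LI = 12, and ∠DLI = 30°, by the law of cosines:
  DI² = DL² + LI² - 2·DL·LI·cos(30°) = 397 + 144 - 414.1 = 126.9
  DI ≈ 11.26

Step 7: From DB = 14, DL = 19.92, BL = 12, by the inverse law of cosines:
  cos(∠BDL) = (DB² + DL² - BL²) / (2·DB·DL)
  ∠BDL = 36.41°

Step 8: From DB = 14, DN = 8.68, BN = 7, by the inverse law of cosines:
  cos(∠BDN) = (DB² + DN² - BN²) / (2·DB·DN)
  ∠BDN = 23.79°

Step 9: From DL = 19.92, DM = 11, LM = 12, by the inverse law of cosines:
  cos(∠LDM) = (DL² + DM² - LM²) / (2·DL·DM)
  ∠LDM = 31.44°

Step 10: From LB = 12, LD = 19.92, BD = 14, by the inverse law of cosines:
  cos(∠BLD) = (LB² + LD² - BD²) / (2·LB·LD)
  ∠BLD = 43.82°

Step 11: From LD = 19.92, LM = 12, DM = 11, by the inverse law of cosines:
  cos(∠DLM) = (LD² + LM² - DM²) / (2·LD·LM)
  ∠DLM = 28.56°

Step 12: From BD = 14, BL = 12, DL = 19.92, by the inverse law of cosines:
  cos(∠DBL) = (BD² + BL² - DL²) / (2·BD·BL)
  ∠DBL = 99.77°

Step 13: From NB = 7, ND = 8.68, BD = 14, by the inverse law of cosines:
  cos(∠BND) = (NB² + ND² - BD²) / (2·NB·ND)
  ∠BND = 126.21°

Step 14: From DI = 11.26, DL = 19.92, IL = 12, by the inverse law of cosines:
  cos(∠IDL) = (DI² + DL² - IL²) / (2·DI·DL)
  ∠IDL = 32.19°

Step 15: From ID = 11.26, IL = 12, DL = 19.92, by the inverse law of cosines:
  cos(∠DIL) = (ID² + IL² - DL²) / (2·ID·IL)
  ∠DIL = 117.81°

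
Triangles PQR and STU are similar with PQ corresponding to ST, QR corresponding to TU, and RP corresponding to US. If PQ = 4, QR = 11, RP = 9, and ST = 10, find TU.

Similar triangles have proportional sides. Setting up the proportion:
ST / PQ = TU / QR
10 / 4 = TU / 11
TU = 11 * 10 / 4 = 55/2.

55/2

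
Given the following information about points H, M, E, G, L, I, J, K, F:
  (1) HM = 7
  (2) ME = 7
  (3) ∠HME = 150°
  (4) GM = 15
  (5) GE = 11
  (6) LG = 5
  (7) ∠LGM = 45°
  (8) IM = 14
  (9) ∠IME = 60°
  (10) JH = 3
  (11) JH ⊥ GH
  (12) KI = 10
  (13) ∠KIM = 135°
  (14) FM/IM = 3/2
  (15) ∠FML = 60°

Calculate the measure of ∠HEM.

Step 1: By the law of cosines on triangle EMH: EH² = 7² + 7² − 2·7·7·cos(150°) = 182.87, so EH ≈ 13.52.
Step 2: By the inverse law of cosines on triangle HEM: cos(∠HEM) = (13.52² + 7² − 7²) / (2·13.52·7) = 182.87/189.32 = 0.9659, so ∠HEM = 15°.

Therefore, the measure of angle ∠HEM = 15°.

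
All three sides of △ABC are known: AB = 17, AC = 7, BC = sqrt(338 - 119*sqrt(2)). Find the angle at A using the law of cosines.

When all three sides of a triangle are known, the law of cosines can be rearranged to find any angle.
cos(C) = (a² + b² - c²) / (2ab) gives cos(A) = sqrt(2)/2.
Taking the inverse cosine: A = 45°.

45°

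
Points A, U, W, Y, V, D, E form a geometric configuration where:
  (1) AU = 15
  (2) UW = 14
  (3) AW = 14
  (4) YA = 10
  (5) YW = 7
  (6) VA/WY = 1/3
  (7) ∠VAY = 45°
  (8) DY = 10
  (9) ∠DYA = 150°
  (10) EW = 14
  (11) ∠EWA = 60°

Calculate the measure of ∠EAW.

Step 1: By the law of cosines on triangle AWE: AE² = 14² + 14² − 2·14·14·cos(60°) = 196, so AE = 14.
Step 2: By the inverse law of cosines on triangle EAW: cos(∠EAW) = (14² + 14² − 14²) / (2·14·14) = 196/392 = 0.5, so ∠EAW = 60°.

Therefore, the measure of angle ∠EAW = 60°.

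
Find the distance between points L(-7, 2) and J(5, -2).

d = sqrt((5 - -7)^2 + (-2 - 2)^2)
d = sqrt(12^2 + -4^2)
d = sqrt(144 + 16)
d = sqrt(160) = 4*sqrt(10)

4*sqrt(10)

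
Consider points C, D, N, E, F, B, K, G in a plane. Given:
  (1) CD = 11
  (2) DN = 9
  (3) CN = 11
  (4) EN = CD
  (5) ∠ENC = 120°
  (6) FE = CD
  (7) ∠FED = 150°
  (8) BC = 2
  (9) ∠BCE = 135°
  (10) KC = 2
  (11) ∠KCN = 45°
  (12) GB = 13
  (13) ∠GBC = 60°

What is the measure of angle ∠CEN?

From the given relations: EN = CD = 11.
Step 1: By the law of cosines on triangle ENC: EC² = 11² + 11² − 2·11·11·cos(120°) = 363, so EC = 11·√3.
Step 2: By the inverse law of cosines on triangle CEN: cos(∠CEN) = ((11·√3)² + 11² − 11²) / (2·11·√3·11) = 363/419.16 = 0.866, so ∠CEN = 30°.

Therefore, the measure of angle ∠CEN = 30°.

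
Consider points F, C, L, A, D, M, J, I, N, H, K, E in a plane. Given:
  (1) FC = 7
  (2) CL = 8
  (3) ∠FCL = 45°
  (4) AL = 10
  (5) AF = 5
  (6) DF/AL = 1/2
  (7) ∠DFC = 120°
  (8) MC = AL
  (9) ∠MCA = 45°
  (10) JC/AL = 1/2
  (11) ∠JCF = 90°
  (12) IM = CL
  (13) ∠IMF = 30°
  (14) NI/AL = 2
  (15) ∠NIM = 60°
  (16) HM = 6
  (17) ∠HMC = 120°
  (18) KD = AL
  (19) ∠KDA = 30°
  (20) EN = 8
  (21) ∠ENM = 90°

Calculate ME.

From the given relations: NI = 2·AL = 2·10 = 20; IM = CL = 8.
Step 1: By the law of cosines on triangle NIM: NM² = 20² + 8² − 2·20·8·cos(60°) = 304, so NM = 4·√19.
Step 2: By the law of cosines on triangle MNE: ME² = (4·√19)² + 8² − 2·4·√19·8·cos(90°) = 368, so ME = 4·√23.

Therefore, the length of ME = 4·√23.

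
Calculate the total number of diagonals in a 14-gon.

Total line segments between 14 vertices = C(14,2) = 91.
Subtract the 14 sides: 91 - 14 = 77 diagonals.

77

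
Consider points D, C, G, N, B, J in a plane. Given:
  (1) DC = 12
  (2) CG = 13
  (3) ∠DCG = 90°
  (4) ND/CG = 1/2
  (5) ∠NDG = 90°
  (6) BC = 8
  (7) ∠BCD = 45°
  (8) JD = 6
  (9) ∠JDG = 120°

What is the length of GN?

From the given relations: ND = 1/2·CG = 1/2·13 ≈ 6.5.
Step 1: By the law of cosines on triangle GCD: GD² = 13² + 12² − 2·13·12·cos(90°) = 313, so GD ≈ 17.69.
Step 2: By the law of cosines on triangle GDN: GN² = 17.69² + 6.5² − 2·17.69·6.5·cos(90°) = 355.25, so GN = 7/2·√29.

Therefore, the length of GN = 7/2·√29.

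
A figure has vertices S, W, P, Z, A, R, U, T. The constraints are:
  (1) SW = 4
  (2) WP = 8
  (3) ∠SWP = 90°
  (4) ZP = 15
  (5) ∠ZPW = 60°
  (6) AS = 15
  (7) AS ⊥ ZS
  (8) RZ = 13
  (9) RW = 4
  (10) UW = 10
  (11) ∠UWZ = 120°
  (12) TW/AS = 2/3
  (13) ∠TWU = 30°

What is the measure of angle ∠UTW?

From the given relations: TW = 2/3·AS = 2/3·15 = 10.
Step 1: By the law of cosines on triangle TWU: TU² = 10² + 10² − 2·10·10·cos(30°) = 26.79, so TU ≈ 5.18.
Step 2: By the inverse law of cosines on triangle UTW: cos(∠UTW) = (5.18² + 10² − 10²) / (2·5.18·10) = 26.79/103.53 = 0.2588, so ∠UTW = 75°.

Therefore, the measure of angle ∠UTW = 75°.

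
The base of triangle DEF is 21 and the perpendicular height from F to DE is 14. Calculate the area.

Area = (1/2) * base * height
Area = (1/2) * 21 * 14
Area = 147

147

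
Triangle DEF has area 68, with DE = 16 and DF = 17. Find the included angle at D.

Area = (1/2) * a * b * sin(C)
sin(C) = 2 * Area / (a * b)
sin(C) = 2 * 68 / (16 * 17)
sin(C) = 1/2
C = arcsin(1/2) = 30°
Since sin(180° - C) = sin(C), the obtuse angle 150° gives the same area, so C = 30° or C = 150°.

30° or 150°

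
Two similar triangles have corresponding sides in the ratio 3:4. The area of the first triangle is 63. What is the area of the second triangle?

For similar figures, the area ratio equals the square of the side ratio.
Side ratio (the first triangle to the second triangle) = 3:4, so area ratio = 3^2:4^2 = 9:16.
If the area of the first triangle is 63, then the area of the second triangle = 63 * (16/9) = 112.

112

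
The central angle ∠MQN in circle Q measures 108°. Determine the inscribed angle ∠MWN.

An inscribed angle intercepts an arc from a point on the circle, while the central angle intercepts the same arc from the center.
The inscribed angle is always half the central angle: 108° / 2 = 54°.

54°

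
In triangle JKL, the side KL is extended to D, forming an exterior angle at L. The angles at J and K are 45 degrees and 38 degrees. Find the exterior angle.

By the exterior angle theorem, an exterior angle of a triangle equals the sum of the two remote interior angles.
Exterior angle = angle J + angle K
Exterior angle = 45 + 38 = 83 degrees

83 degrees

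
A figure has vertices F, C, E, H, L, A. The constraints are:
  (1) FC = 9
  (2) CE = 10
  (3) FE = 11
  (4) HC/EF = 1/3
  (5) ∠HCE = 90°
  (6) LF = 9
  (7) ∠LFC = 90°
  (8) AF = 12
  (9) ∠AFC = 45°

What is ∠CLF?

Step 1: By the law of cosines on triangle LFC: LC² = 9² + 9² − 2·9·9·cos(90°) = 162, so LC = 9·√2.
Step 2: By the inverse law of cosines on triangle CLF: cos(∠CLF) = ((9·√2)² + 9² − 9²) / (2·9·√2·9) = 162/229.1 = 0.7071, so ∠CLF = 45°.

Therefore, the measure of angle ∠CLF = 45°.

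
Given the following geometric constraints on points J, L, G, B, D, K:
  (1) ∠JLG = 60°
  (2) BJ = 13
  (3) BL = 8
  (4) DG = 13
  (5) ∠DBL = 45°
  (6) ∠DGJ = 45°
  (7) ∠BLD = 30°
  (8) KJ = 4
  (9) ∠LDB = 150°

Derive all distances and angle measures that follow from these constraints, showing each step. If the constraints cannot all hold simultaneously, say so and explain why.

These constraints are not satisfiable: (5), (7) and (9) are the three interior angles of triangle DBL, which must sum to 180°, but 45° + 30° + 150° = 225°. No planar figure meets all of them, so nothing further can be derived.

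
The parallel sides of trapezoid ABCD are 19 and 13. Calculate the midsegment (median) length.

The midsegment of a trapezoid = (base1 + base2) / 2
midsegment = (19 + 13) / 2
midsegment = 32 / 2
midsegment = 16

16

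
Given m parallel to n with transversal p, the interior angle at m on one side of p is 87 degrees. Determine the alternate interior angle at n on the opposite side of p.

Alternate interior angles are equal: 87 degrees.

87 degrees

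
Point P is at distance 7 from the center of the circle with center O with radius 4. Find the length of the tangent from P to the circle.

The tangent, radius, and line from the external point to the center form a right triangle.
The right angle is where the tangent meets the radius.
By the Pythagorean theorem: tangent² + 4² = 7²
tangent² = 49 - 16 = 33
tangent = sqrt(33)

sqrt(33)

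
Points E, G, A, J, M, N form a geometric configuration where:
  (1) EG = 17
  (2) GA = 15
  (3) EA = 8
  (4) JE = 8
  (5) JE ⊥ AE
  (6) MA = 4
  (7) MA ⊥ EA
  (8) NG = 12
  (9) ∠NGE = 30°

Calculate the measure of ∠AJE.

Step 1: By the law of cosines on triangle JEA: JA² = 8² + 8² − 2·8·8·cos(90°) = 128, so JA = 8·√2.
Step 2: By the inverse law of cosines on triangle AJE: cos(∠AJE) = ((8·√2)² + 8² − 8²) / (2·8·√2·8) = 128/181.02 = 0.7071, so ∠AJE = 45°.

Therefore, the measure of angle ∠AJE = 45°.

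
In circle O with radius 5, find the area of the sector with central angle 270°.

Sector area = π(5²)(3/4) = 75*pi/4

75*pi/4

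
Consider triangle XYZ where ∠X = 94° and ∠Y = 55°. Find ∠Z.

By the triangle angle sum property, the three interior angles of any triangle add up to 180°.
We know angle X = 94° and angle Y = 55°, so their sum is 149°.
Therefore angle Z = 180° - 149° = 31°.

31 degrees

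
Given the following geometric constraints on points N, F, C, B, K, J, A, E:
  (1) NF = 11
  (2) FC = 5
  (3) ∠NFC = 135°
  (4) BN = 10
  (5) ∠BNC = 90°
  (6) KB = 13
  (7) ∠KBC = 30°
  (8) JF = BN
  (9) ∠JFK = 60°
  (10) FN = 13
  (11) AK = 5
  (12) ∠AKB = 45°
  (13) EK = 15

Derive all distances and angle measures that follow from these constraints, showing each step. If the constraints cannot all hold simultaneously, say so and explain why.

These constraints are not satisfiable: (1) NF = 11 and (10) FN = 13 assign two different lengths to the same segment. No planar figure meets all of them, so nothing further can be derived.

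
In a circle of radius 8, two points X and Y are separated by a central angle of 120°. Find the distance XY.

Chord = 2(8) sin(60°) = 8*sqrt(3)

8*sqrt(3)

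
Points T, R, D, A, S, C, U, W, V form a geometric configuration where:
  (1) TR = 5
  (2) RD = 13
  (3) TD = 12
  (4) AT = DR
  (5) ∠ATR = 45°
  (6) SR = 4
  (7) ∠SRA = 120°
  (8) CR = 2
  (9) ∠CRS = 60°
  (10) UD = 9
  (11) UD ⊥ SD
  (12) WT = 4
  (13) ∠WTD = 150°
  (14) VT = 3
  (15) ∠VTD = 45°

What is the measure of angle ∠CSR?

Step 1: By the law of cosines on triangle SRC: SC² = 4² + 2² − 2·4·2·cos(60°) = 12, so SC = 2·√3.
Step 2: By the inverse law of cosines on triangle CSR: cos(∠CSR) = ((2·√3)² + 4² − 2²) / (2·2·√3·4) = 24/27.71 = 0.866, so ∠CSR = 30°.

Therefore, the measure of angle ∠CSR = 30°.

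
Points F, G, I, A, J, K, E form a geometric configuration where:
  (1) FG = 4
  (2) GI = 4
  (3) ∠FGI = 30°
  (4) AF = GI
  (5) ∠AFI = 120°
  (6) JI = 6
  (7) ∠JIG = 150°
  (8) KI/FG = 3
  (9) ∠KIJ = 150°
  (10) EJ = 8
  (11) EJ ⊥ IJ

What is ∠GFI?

Step 1: By the law of cosines on triangle FGI: FI² = 4² + 4² − 2·4·4·cos(30°) = 4.29, so FI ≈ 2.07.
Step 2: By the inverse law of cosines on triangle GFI: cos(∠GFI) = (4² + 2.07² − 4²) / (2·4·2.07) = 4.29/16.56 = 0.2588, so ∠GFI = 75°.

Therefore, the measure of angle ∠GFI = 75°.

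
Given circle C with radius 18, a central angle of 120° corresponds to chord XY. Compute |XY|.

Chord length = 2r sin(θ/2)
= 2 × 18 × sin(120°/2)
= 2 × 18 × sin(60°)
= 18*sqrt(3)

18*sqrt(3)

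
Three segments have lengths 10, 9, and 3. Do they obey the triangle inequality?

Sort the sides: 3, 9, 10.
It suffices to check that the sum of the two smallest exceeds the largest:
3 + 9 = 12 > 10. ✓
Yes, a valid triangle can be formed.

Yes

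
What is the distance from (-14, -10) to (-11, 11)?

d = sqrt((3)^2 + (21)^2) = sqrt(450) = 15*sqrt(2)

15*sqrt(2)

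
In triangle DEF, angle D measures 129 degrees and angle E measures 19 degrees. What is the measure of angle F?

angle F = 180 - 129 - 19 = 32 degrees.

32 degrees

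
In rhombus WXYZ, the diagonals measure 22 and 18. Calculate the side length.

In a rhombus, the diagonals bisect each other perpendicularly, creating four congruent right triangles.
Each triangle has legs 11 (half of 22) and 9 (half of 18).
The hypotenuse of each right triangle is a side of the rhombus:
side = sqrt(11^2 + 9^2) = sqrt(202)

sqrt(202)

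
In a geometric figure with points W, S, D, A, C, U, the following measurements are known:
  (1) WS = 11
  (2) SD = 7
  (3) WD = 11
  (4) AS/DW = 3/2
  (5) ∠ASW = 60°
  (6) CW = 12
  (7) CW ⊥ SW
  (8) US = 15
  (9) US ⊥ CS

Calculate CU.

Step 1: By the law of cosines on triangle CWS: CS² = 12² + 11² − 2·12·11·cos(90°) = 265, so CS ≈ 16.28.
Step 2: By the law of cosines on triangle CSU: CU² = 16.28² + 15² − 2·16.28·15·cos(90°) = 490, so CU = 7·√10.

Therefore, the length of CU = 7·√10.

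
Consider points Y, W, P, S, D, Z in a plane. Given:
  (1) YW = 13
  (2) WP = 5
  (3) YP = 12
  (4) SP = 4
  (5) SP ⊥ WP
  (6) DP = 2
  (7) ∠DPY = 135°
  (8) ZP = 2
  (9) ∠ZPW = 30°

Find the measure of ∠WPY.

Step 1: By the inverse law of cosines on triangle WPY: cos(∠WPY) = (5² + 12² − 13²) / (2·5·12) = 0/120 = 0, so ∠WPY = 90°.

Therefore, the measure of angle ∠WPY = 90°.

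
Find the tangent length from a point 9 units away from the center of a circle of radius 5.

The tangent, radius, and line from the external point to the center form a right triangle.
The right angle is where the tangent meets the radius.
By the Pythagorean theorem: tangent² + 5² = 9²
tangent² = 81 - 25 = 56
tangent = 2*sqrt(14)

2*sqrt(14)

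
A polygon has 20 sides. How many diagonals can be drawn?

The number of diagonals in an n-gon is n(n - 3)/2.
For n = 20: 20(20 - 3)/2 = 20 × 17 / 2 = 170.

170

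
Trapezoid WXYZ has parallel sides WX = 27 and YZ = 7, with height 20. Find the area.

A trapezoid's area equals the midsegment times the height.
The midsegment is (27 + 7) / 2 = 17.
Area = 17 * 20 = 340.

340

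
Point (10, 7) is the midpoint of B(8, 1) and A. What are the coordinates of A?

Using the midpoint formula: M = ((x1 + x2)/2, (y1 + y2)/2)
We know M = (10, 7) and B = (8, 1)
For x: 10 = (8 + x2)/2, so x2 = 2*10 - 8 = 12
For y: 7 = (1 + y2)/2, so y2 = 2*7 - 1 = 13
A = (12, 13)

(12, 13)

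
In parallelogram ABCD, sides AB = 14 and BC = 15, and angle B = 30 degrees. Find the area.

The area of a parallelogram equals the product of two adjacent sides times the sine of the included angle.
This is because the height equals 15 * sin(30°) = 15/2.
Area = 14 * 15/2 = 105

105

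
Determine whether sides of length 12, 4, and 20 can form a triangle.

Check the triangle inequality: 12 + 4 = 16 ≤ 20.
Since the sum of two sides does not exceed the third, no triangle can be formed.

No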